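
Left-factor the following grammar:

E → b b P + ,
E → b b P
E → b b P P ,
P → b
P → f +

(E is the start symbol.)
Left-factoring transforms A → αβ₁ | αβ₂ into A → αA' and A' → β₁ | β₂
(α is the longest common prefix among the alternatives). Repeat until
no nonterminal has two alternatives with a common prefix.

Round 1: E has alternatives sharing prefix 'b b P'. Introduce E': E → b b P E'
  Add: E' → + ,
  Add: E' → ε
  Add: E' → P ,

No remaining common prefixes — done.

Resulting grammar:
E → b b P E'
E' → + ,
E' → ε
E' → P ,
P → b
P → f +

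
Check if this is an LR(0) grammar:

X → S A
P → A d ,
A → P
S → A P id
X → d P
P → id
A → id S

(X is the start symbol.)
No. Shift-reduce conflict between [P → id .] and [A → . id S]

Augment with X' → X and build the canonical LR(0) collection (I0 = CLOSURE({[X' → . X]}), then GOTO on every symbol after a dot until no new states appear). It has 15 states:
  I0: { [A → . P], [A → . id S], [P → . A d ,], [P → . id], [S → . A P id], [X → . S A], [X → . d P], [X' → . X] }  — shift
  I1: { [A → . P], [A → . id S], [P → . A d ,], [P → . id], [P → A . d ,], [S → A . P id] }  — shift
  I2: { [A → P .] }  — reduce
  I3: { [A → . P], [A → . id S], [P → . A d ,], [P → . id], [X → S . A] }  — shift
  I4: { [X' → X .] }  — accept
  I5: { [A → . P], [A → . id S], [P → . A d ,], [P → . id], [X → d . P] }  — shift
  I6: { [A → . P], [A → . id S], [A → id . S], [P → . A d ,], [P → . id], [P → id .], [S → . A P id] }  — shift, reduce
  I7: { [A → id S .] }  — reduce
  I8: { [P → A . d ,] }  — shift
  I9: { [A → P .], [X → d P .] }  — 2 reduces
  I10: { [P → A d . ,] }  — shift
  I11: { [P → A d , .] }  — reduce
  I12: { [P → A . d ,], [X → S A .] }  — shift, reduce
  I13: { [A → P .], [S → A P . id] }  — shift, reduce
  I14: { [S → A P id .] }  — reduce

Conflict in state I6:
  Shift-reduce conflict between [P → id .] and [A → . id S]
So the grammar is NOT LR(0).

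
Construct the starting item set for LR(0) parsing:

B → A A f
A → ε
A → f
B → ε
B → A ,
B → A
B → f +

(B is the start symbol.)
{ [A → . f], [A → .], [B → . A ,], [B → . A A f], [B → . A], [B → . f +], [B → .], [B' → . B] }

First, augment the grammar with B' → B
I₀ = CLOSURE({ [B' → . B] }):
  [B' → . B] has the dot before B: add [B → . A A f], [B → .], [B → . A ,], [B → . A], [B → . f +]
  [B → . A A f] has the dot before A: add [A → .], [A → . f]
No further items can be added.

I₀ = { [A → . f], [A → .], [B → . A ,], [B → . A A f], [B → . A], [B → . f +], [B → .], [B' → . B] }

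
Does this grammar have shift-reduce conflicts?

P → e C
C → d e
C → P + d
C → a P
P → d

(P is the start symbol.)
Augment with P' → P and build the canonical LR(0) collection (I0 = CLOSURE({[P' → . P]}), then GOTO on every symbol after a dot until no new states appear). It has 12 states:
  I0: { [P → . d], [P → . e C], [P' → . P] }  — shift
  I1: { [P' → P .] }  — accept
  I2: { [P → d .] }  — reduce
  I3: { [C → . P + d], [C → . a P], [C → . d e], [P → . d], [P → . e C], [P → e . C] }  — shift
  I4: { [P → e C .] }  — reduce
  I5: { [C → P . + d] }  — shift
  I6: { [C → a . P], [P → . d], [P → . e C] }  — shift
  I7: { [C → d . e], [P → d .] }  — shift, reduce
  I8: { [C → d e .] }  — reduce
  I9: { [C → a P .] }  — reduce
  I10: { [C → P + . d] }  — shift
  I11: { [C → P + d .] }  — reduce

I7 contains reduce item [P → d .] and shift item [C → d . e] — shift-reduce conflict.

Answer: Yes — I7: [P → d .] vs [C → d . e]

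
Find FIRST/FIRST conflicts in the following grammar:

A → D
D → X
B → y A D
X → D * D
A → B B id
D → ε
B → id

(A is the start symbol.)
A FIRST/FIRST conflict occurs when two productions N → α and N → β for the same non-terminal have FIRST(α) ∩ FIRST(β) ≠ ∅ (with ε ∈ FIRST of a nullable right-hand side, so two nullable alternatives also conflict).

FIRST sets of the non-terminals at (or reachable through a nullable prefix from) the front of some alternative:
  FIRST(D) = { '*', ε }
  FIRST(B) = { 'id', 'y' }
  FIRST(X) = { '*' }

Productions for A:
  A → D: FIRST = { '*', ε }
  A → B B id: FIRST = { 'id', 'y' }
Productions for D:
  D → X: FIRST = { '*' }
  D → ε: FIRST = { ε }
Productions for B:
  B → y A D: FIRST = { 'y' }
  B → id: FIRST = { 'id' }
X has only one production, so no FIRST/FIRST conflict is possible there.

All alternatives of each non-terminal have pairwise disjoint FIRST sets.

Answer: No FIRST/FIRST conflicts.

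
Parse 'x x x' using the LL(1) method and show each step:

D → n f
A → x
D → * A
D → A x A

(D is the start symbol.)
LL(1) parsing maintains a stack (initially the start symbol over $) and the input. At each step: if the stack top is a terminal, match it against the current input token; if it is a non-terminal N, replace it with the RHS of M[N, lookahead] (the unique production whose predict set contains the lookahead).

Stack is shown with the top on the left.

Stack    Input    Action
------------------------
D $      x x x $  output D → A x A
A x A $  x x x $  output A → x
x x A $  x x x $  match 'x'
x A $    x x $    match 'x'
A $      x $      output A → x
x $      x $      match 'x'
$        $        accept

The string is accepted.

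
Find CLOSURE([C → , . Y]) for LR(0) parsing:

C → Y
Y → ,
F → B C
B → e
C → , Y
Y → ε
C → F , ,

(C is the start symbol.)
To compute CLOSURE, for each item [A → α.Bβ] where B is a non-terminal, add [B → .γ] for all productions B → γ; repeat for the newly added items until nothing changes.

Start with: [C → , . Y]
  [C → , . Y] has the dot before Y: add [Y → . ,], [Y → .]
No further items can be added.

CLOSURE = { [C → , . Y], [Y → . ,], [Y → .] }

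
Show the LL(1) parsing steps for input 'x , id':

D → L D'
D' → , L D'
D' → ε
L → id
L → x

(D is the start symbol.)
LL(1) parsing maintains a stack (initially the start symbol over $) and the input. At each step: if the stack top is a terminal, match it against the current input token; if it is a non-terminal N, replace it with the RHS of M[N, lookahead] (the unique production whose predict set contains the lookahead).

Stack is shown with the top on the left.

Stack     Input     Action
--------------------------
D $       x , id $  output D → L D'
L D' $    x , id $  output L → x
x D' $    x , id $  match 'x'
D' $      , id $    output D' → , L D'
, L D' $  , id $    match ','
L D' $    id $      output L → id
id D' $   id $      match 'id'
D' $      $         output D' → ε
$         $         accept

The string is accepted.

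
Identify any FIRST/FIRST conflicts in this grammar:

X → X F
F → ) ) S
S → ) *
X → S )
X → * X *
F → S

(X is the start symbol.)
Yes. X → X F / X → S ')' on { ')' }; X → X F / X → '*' X '*' on { '*' }; F → ')' ')' S / F → S on { ')' }

FIRST sets of the non-terminals at (or reachable through a nullable prefix from) the front of some alternative:
  FIRST(X) = { ')', '*' }
  FIRST(S) = { ')' }

Productions for X:
  X → X F: FIRST = { ')', '*' }
  X → S ): FIRST = { ')' }
  X → * X *: FIRST = { '*' }
Productions for F:
  F → ) ) S: FIRST = { ')' }
  F → S: FIRST = { ')' }
S has only one production, so no FIRST/FIRST conflict is possible there.

Conflict for X: X → X F and X → S )
  Overlap: { ')' }
Conflict for X: X → X F and X → * X *
  Overlap: { '*' }
Conflict for F: F → ) ) S and F → S
  Overlap: { ')' }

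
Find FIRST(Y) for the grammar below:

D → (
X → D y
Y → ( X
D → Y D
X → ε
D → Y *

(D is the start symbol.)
To compute FIRST(Y), examine every production with Y on the left-hand side, reading each right-hand side left to right until a non-nullable symbol is reached.

From Y → ( X:
  - '(' is a terminal: add '(' and stop

Collecting: FIRST(Y) = { '(' }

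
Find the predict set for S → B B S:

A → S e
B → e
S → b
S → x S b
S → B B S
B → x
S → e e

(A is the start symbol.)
{ 'e', 'x' }

PREDICT(S → B B S) = (FIRST(RHS) \ {ε}) ∪ (FOLLOW(S) if ε ∈ FIRST(RHS), i.e. RHS ⇒* ε)
FIRST(B) = { 'e', 'x' }
FIRST(B B S) = { 'e', 'x' }
ε ∉ FIRST(B B S), so FOLLOW(S) is not added.
PREDICT(S → B B S) = { 'e', 'x' }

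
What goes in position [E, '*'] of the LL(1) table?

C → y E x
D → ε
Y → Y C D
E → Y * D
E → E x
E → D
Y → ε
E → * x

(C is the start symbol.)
To find M[E, '*'], we find productions for E where '*' is in the predict set (PREDICT(N → α) = (FIRST(α) \ {ε}) ∪ (FOLLOW(N) if α ⇒* ε)).

Relevant sets:
  FIRST(Y) = { 'y', ε }
  FIRST(E) = { '*', 'x', 'y', ε }
  FIRST(D) = { ε }
  FOLLOW(E) = { 'x' }

E → Y * D: PREDICT = { '*', 'y' }
  '*' is in predict set, so this production goes in M[E, '*']
E → E x: PREDICT = { '*', 'x', 'y' }
  '*' is in predict set, so this production goes in M[E, '*']
E → D: PREDICT = { 'x' }
E → * x: PREDICT = { '*' }
  '*' is in predict set, so this production goes in M[E, '*']

M[E, '*'] = E → Y * D, E → E x, E → * x  (a multiply-defined cell — the grammar is not LL(1))

Answer: E → Y * D, E → E x, E → * x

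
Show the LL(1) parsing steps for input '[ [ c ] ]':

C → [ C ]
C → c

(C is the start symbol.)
Stack is shown with the top on the left.

Stack      Input        Action
------------------------------
C $        [ [ c ] ] $  output C → [ C ]
[ C ] $    [ [ c ] ] $  match '['
C ] $      [ c ] ] $    output C → [ C ]
[ C ] ] $  [ c ] ] $    match '['
C ] ] $    c ] ] $      output C → c
c ] ] $    c ] ] $      match 'c'
] ] $      ] ] $        match ']'
] $        ] $          match ']'
$          $            accept

The string is accepted.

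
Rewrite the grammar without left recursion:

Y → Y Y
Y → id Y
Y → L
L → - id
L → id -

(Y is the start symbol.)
Y is directly left-recursive. The standard transformation for
  A → A α₁ | ... | A α_m | β₁ | ... | β_n
is
  A  → β₁ A' | ... | β_n A'
  A' → α₁ A' | ... | α_m A' | ε

Y → id Y becomes Y → id Y Y'
Y → L becomes Y → L Y'
Y → Y Y becomes Y' → Y Y'
Add Y' → ε

Productions for other non-terminals are unchanged:
  L → - id
  L → id -

Resulting grammar:
Y → id Y Y'
Y → L Y'
Y' → Y Y'
Y' → ε
L → - id
L → id -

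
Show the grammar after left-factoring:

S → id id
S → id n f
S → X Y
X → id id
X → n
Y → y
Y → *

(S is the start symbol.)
S → id S'
S' → id
S' → n f
S → X Y
X → id id
X → n
Y → y
Y → *

Left-factoring transforms A → αβ₁ | αβ₂ into A → αA' and A' → β₁ | β₂
(α is the longest common prefix among the alternatives). Repeat until
no nonterminal has two alternatives with a common prefix.

Round 1: S has alternatives sharing prefix 'id'. Introduce S': S → id S'
  Add: S' → id
  Add: S' → n f

No remaining common prefixes — done.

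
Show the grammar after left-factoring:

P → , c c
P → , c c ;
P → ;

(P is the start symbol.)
Left-factoring transforms A → αβ₁ | αβ₂ into A → αA' and A' → β₁ | β₂
(α is the longest common prefix among the alternatives). Repeat until
no nonterminal has two alternatives with a common prefix.

Round 1: P has alternatives sharing prefix ', c c'. Introduce P': P → , c c P'
  Add: P' → ε
  Add: P' → ;

No remaining common prefixes — done.

Resulting grammar:
P → , c c P'
P' → ε
P' → ;
P → ;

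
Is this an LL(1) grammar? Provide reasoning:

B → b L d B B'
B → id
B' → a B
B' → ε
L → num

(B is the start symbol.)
No. Predict set conflict for B': { 'a' }

A grammar is LL(1) if for each non-terminal N with multiple productions, the predict sets of those productions are pairwise disjoint, where PREDICT(N → α) = (FIRST(α) \ {ε}) ∪ (FOLLOW(N) if α ⇒* ε).

Relevant sets:
  FOLLOW(B') = { $, 'a' }

For B:
  PREDICT(B → b L d B B') = { 'b' }
  PREDICT(B → id) = { 'id' }
For B':
  PREDICT(B' → a B) = { 'a' }
  PREDICT(B' → ε) = { $, 'a' }
L has a single production, so nothing to check there.

Conflict found: Predict set conflict for B': { 'a' }
The grammar is NOT LL(1).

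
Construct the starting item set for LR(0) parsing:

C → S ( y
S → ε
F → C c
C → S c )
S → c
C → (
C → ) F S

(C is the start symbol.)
{ [C → . (], [C → . ) F S], [C → . S ( y], [C → . S c )], [C' → . C], [S → . c], [S → .] }

First, augment the grammar with C' → C
I₀ = CLOSURE({ [C' → . C] }):
  [C' → . C] has the dot before C: add [C → . S ( y], [C → . S c )], [C → . (], [C → . ) F S]
  [C → . S ( y] has the dot before S: add [S → .], [S → . c]
No further items can be added.

I₀ = { [C → . (], [C → . ) F S], [C → . S ( y], [C → . S c )], [C' → . C], [S → . c], [S → .] }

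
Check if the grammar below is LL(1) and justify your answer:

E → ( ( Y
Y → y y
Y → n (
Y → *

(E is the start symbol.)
Yes, the grammar is LL(1).

A grammar is LL(1) if for each non-terminal N with multiple productions, the predict sets of those productions are pairwise disjoint, where PREDICT(N → α) = (FIRST(α) \ {ε}) ∪ (FOLLOW(N) if α ⇒* ε).

For Y:
  PREDICT(Y → y y) = { 'y' }
  PREDICT(Y → n '(') = { 'n' }
  PREDICT(Y → '*') = { '*' }
E has a single production, so nothing to check there.

All predict sets are disjoint. The grammar IS LL(1).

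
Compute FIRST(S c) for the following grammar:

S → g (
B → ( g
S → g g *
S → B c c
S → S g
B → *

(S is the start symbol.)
{ '(', '*', 'g' }

FIRST sets of the non-terminals involved (from the grammar, by fixed-point iteration):
  FIRST(S) = { '(', '*', 'g' }

To compute FIRST(S c), process the symbols left to right:
Symbol S is a non-terminal. Add FIRST(S) \ {ε} = { '(', '*', 'g' }
S is not nullable (ε ∉ FIRST(S)), so stop here.
FIRST(S c) = { '(', '*', 'g' }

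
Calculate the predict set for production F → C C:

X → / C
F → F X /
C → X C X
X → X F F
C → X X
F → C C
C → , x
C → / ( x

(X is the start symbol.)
{ ',', '/' }

PREDICT(F → C C) = (FIRST(RHS) \ {ε}) ∪ (FOLLOW(F) if ε ∈ FIRST(RHS), i.e. RHS ⇒* ε)
FIRST(C) = { ',', '/' }
FIRST(C C) = { ',', '/' }
ε ∉ FIRST(C C), so FOLLOW(F) is not added.
PREDICT(F → C C) = { ',', '/' }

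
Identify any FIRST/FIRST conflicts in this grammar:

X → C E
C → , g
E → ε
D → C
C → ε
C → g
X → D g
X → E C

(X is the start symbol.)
Yes. X → C E / X → D g on { ',', 'g' }; X → C E / X → E C on { ',', 'g', ε }; X → D g / X → E C on { ',', 'g' }

A FIRST/FIRST conflict occurs when two productions N → α and N → β for the same non-terminal have FIRST(α) ∩ FIRST(β) ≠ ∅ (with ε ∈ FIRST of a nullable right-hand side, so two nullable alternatives also conflict).

FIRST sets of the non-terminals at (or reachable through a nullable prefix from) the front of some alternative:
  FIRST(C) = { ',', 'g', ε }
  FIRST(E) = { ε }
  FIRST(D) = { ',', 'g', ε }

Productions for X:
  X → C E: FIRST = { ',', 'g', ε }
  X → D g: FIRST = { ',', 'g' }
  X → E C: FIRST = { ',', 'g', ε }
Productions for C:
  C → , g: FIRST = { ',' }
  C → ε: FIRST = { ε }
  C → g: FIRST = { 'g' }
E, D have only one production, so no FIRST/FIRST conflict is possible there.

Conflict for X: X → C E and X → D g
  Overlap: { ',', 'g' }
Conflict for X: X → C E and X → E C
  Overlap: { ',', 'g', ε }
Conflict for X: X → D g and X → E C
  Overlap: { ',', 'g' }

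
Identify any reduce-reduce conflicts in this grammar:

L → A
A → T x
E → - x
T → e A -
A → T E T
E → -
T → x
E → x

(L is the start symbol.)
Yes — I10: [A → T x .] vs [E → x .]

A reduce-reduce conflict occurs when an LR(0) state has two complete items [A → α .] and [B → β .] — both call for a reduction, and with no lookahead the parser cannot choose between them.

Augment with L' → L and build the canonical LR(0) collection (I0 = CLOSURE({[L' → . L]}), then GOTO on every symbol after a dot until no new states appear). It has 13 states:
  I0: { [A → . T E T], [A → . T x], [L → . A], [L' → . L], [T → . e A -], [T → . x] }  — shift
  I1: { [L → A .] }  — reduce
  I2: { [L' → L .] }  — accept
  I3: { [A → T . E T], [A → T . x], [E → . - x], [E → . -], [E → . x] }  — shift
  I4: { [A → . T E T], [A → . T x], [T → . e A -], [T → . x], [T → e . A -] }  — shift
  I5: { [T → x .] }  — reduce
  I6: { [T → e A . -] }  — shift
  I7: { [T → e A - .] }  — reduce
  I8: { [E → - . x], [E → - .] }  — shift, reduce
  I9: { [A → T E . T], [T → . e A -], [T → . x] }  — shift
  I10: { [A → T x .], [E → x .] }  — 2 reduces
  I11: { [A → T E T .] }  — reduce
  I12: { [E → - x .] }  — reduce

I10 contains complete items [A → T x .], [E → x .] — reduce-reduce conflict.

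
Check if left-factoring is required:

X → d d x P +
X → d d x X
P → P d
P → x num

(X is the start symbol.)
Yes, X has productions with common prefix 'd d x'

Left-factoring is needed when two productions for the same non-terminal
share a common prefix on the right-hand side.

Productions for X:
  X → d d x P +
  X → d d x X
Productions for P:
  P → P d
  P → x num

Found common prefix 'd d x' in productions for X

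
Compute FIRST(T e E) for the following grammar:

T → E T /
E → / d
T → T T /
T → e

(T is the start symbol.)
FIRST sets of the non-terminals involved (from the grammar, by fixed-point iteration):
  FIRST(T) = { '/', 'e' }

To compute FIRST(T e E), process the symbols left to right:
Symbol T is a non-terminal. Add FIRST(T) \ {ε} = { '/', 'e' }
T is not nullable (ε ∉ FIRST(T)), so stop here.
FIRST(T e E) = { '/', 'e' }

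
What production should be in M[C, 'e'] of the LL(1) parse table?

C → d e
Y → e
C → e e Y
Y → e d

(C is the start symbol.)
To find M[C, 'e'], we find productions for C where 'e' is in the predict set (PREDICT(N → α) = (FIRST(α) \ {ε}) ∪ (FOLLOW(N) if α ⇒* ε)).

C → d e: PREDICT = { 'd' }
C → e e Y: PREDICT = { 'e' }
  'e' is in predict set, so this production goes in M[C, 'e']

M[C, 'e'] = C → e e Y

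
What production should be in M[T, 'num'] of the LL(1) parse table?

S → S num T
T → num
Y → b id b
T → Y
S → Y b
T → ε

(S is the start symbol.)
T → num, T → ε

To find M[T, 'num'], we find productions for T where 'num' is in the predict set (PREDICT(N → α) = (FIRST(α) \ {ε}) ∪ (FOLLOW(N) if α ⇒* ε)).

Relevant sets:
  FIRST(Y) = { 'b' }
  FOLLOW(T) = { $, 'num' }

T → num: PREDICT = { 'num' }
  'num' is in predict set, so this production goes in M[T, 'num']
T → Y: PREDICT = { 'b' }
T → ε: PREDICT = { $, 'num' }
  'num' is in predict set, so this production goes in M[T, 'num']

M[T, 'num'] = T → num, T → ε  (a multiply-defined cell — the grammar is not LL(1))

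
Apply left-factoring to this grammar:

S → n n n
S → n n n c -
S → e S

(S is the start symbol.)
S → n n n S'
S' → ε
S' → c -
S → e S

Left-factoring transforms A → αβ₁ | αβ₂ into A → αA' and A' → β₁ | β₂
(α is the longest common prefix among the alternatives). Repeat until
no nonterminal has two alternatives with a common prefix.

Round 1: S has alternatives sharing prefix 'n n n'. Introduce S': S → n n n S'
  Add: S' → ε
  Add: S' → c -

No remaining common prefixes — done.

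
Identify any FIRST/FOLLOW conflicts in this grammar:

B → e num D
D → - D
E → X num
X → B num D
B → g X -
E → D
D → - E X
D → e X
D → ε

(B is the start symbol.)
Yes. D → '-' D with FOLLOW(D) on { '-' }; D → '-' E X with FOLLOW(D) on { '-' }; D → e X with FOLLOW(D) on { 'e' }; E → X num with FOLLOW(E) on { 'e', 'g' }

Nullable non-terminals: D, E.
FIRST sets used below: FIRST(X) = { 'e', 'g' }, FIRST(D) = { '-', 'e', ε }

D: nullable alternative(s) D → ε; FOLLOW(D) = { $, '-', 'e', 'g', 'num' }
  D → - D: FIRST \ {ε} = { '-' } — overlaps FOLLOW(D) on { '-' }: CONFLICT
  D → - E X: FIRST \ {ε} = { '-' } — overlaps FOLLOW(D) on { '-' }: CONFLICT
  D → e X: FIRST \ {ε} = { 'e' } — overlaps FOLLOW(D) on { 'e' }: CONFLICT
  D → ε: FIRST \ {ε} = { } — this is the only nullable alternative, skip

E: nullable alternative(s) E → D; FOLLOW(E) = { 'e', 'g' }
  E → X num: FIRST \ {ε} = { 'e', 'g' } — overlaps FOLLOW(E) on { 'e', 'g' }: CONFLICT
  E → D: FIRST \ {ε} = { '-', 'e' } — this is the only nullable alternative, skip

B, X have no nullable alternative, so no FIRST/FOLLOW check is needed there.

So the grammar has 4 FIRST/FOLLOW conflicts (marked CONFLICT above).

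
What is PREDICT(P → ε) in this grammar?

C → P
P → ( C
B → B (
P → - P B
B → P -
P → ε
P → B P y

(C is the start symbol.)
{ $, '(', '-', 'y' }

PREDICT(P → ε) = (FIRST(RHS) \ {ε}) ∪ (FOLLOW(P) if ε ∈ FIRST(RHS), i.e. RHS ⇒* ε)
The right-hand side is ε (FIRST(ε) = { ε }), so the predict set is FOLLOW(P) = { $, '(', '-', 'y' }
PREDICT(P → ε) = { $, '(', '-', 'y' }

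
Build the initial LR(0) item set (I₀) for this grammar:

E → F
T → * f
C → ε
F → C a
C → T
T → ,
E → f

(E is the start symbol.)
First, augment the grammar with E' → E
I₀ = CLOSURE({ [E' → . E] }):
  [E' → . E] has the dot before E: add [E → . F], [E → . f]
  [E → . F] has the dot before F: add [F → . C a]
  [F → . C a] has the dot before C: add [C → .], [C → . T]
  [C → . T] has the dot before T: add [T → . * f], [T → . ,]
No further items can be added.

I₀ = { [C → . T], [C → .], [E → . F], [E → . f], [E' → . E], [F → . C a], [T → . * f], [T → . ,] }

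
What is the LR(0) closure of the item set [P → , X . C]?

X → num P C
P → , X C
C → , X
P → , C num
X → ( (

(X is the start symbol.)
{ [C → . , X], [P → , X . C] }

To compute CLOSURE, for each item [A → α.Bβ] where B is a non-terminal, add [B → .γ] for all productions B → γ; repeat for the newly added items until nothing changes.

Start with: [P → , X . C]
  [P → , X . C] has the dot before C: add [C → . , X]
No further items can be added.

CLOSURE = { [C → . , X], [P → , X . C] }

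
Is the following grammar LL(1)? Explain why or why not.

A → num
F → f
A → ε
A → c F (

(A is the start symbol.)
Yes, the grammar is LL(1).

A grammar is LL(1) if for each non-terminal N with multiple productions, the predict sets of those productions are pairwise disjoint, where PREDICT(N → α) = (FIRST(α) \ {ε}) ∪ (FOLLOW(N) if α ⇒* ε).

Relevant sets:
  FOLLOW(A) = { $ }

For A:
  PREDICT(A → num) = { 'num' }
  PREDICT(A → ε) = { $ }
  PREDICT(A → c F '(') = { 'c' }
F has a single production, so nothing to check there.

All predict sets are disjoint. The grammar IS LL(1).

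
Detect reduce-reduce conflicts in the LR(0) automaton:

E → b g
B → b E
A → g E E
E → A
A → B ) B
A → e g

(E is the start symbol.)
Augment with E' → E and build the canonical LR(0) collection (I0 = CLOSURE({[E' → . E]}), then GOTO on every symbol after a dot until no new states appear). It has 15 states:
  I0: { [A → . B ) B], [A → . e g], [A → . g E E], [B → . b E], [E → . A], [E → . b g], [E' → . E] }  — shift
  I1: { [E → A .] }  — reduce
  I2: { [A → B . ) B] }  — shift
  I3: { [E' → E .] }  — accept
  I4: { [A → . B ) B], [A → . e g], [A → . g E E], [B → . b E], [B → b . E], [E → . A], [E → . b g], [E → b . g] }  — shift
  I5: { [A → e . g] }  — shift
  I6: { [A → . B ) B], [A → . e g], [A → . g E E], [A → g . E E], [B → . b E], [E → . A], [E → . b g] }  — shift
  I7: { [A → . B ) B], [A → . e g], [A → . g E E], [A → g E . E], [B → . b E], [E → . A], [E → . b g] }  — shift
  I8: { [A → g E E .] }  — reduce
  I9: { [A → e g .] }  — reduce
  I10: { [B → b E .] }  — reduce
  I11: { [A → . B ) B], [A → . e g], [A → . g E E], [A → g . E E], [B → . b E], [E → . A], [E → . b g], [E → b g .] }  — shift, reduce
  I12: { [A → B ) . B], [B → . b E] }  — shift
  I13: { [A → B ) B .] }  — reduce
  I14: { [A → . B ) B], [A → . e g], [A → . g E E], [B → . b E], [B → b . E], [E → . A], [E → . b g] }  — shift

No state contains more than one complete item.

Answer: No reduce-reduce conflicts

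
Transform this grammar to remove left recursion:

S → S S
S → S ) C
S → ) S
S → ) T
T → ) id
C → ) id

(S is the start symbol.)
S is directly left-recursive. The standard transformation for
  A → A α₁ | ... | A α_m | β₁ | ... | β_n
is
  A  → β₁ A' | ... | β_n A'
  A' → α₁ A' | ... | α_m A' | ε

S → ) S becomes S → ) S S'
S → ) T becomes S → ) T S'
S → S S becomes S' → S S'
S → S ) C becomes S' → ) C S'
Add S' → ε

Productions for other non-terminals are unchanged:
  T → ) id
  C → ) id

Resulting grammar:
S → ) S S'
S → ) T S'
S' → S S'
S' → ) C S'
S' → ε
T → ) id
C → ) id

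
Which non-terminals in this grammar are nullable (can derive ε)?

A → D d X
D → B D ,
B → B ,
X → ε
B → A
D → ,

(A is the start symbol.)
A non-terminal is nullable if it can derive ε (the empty string): either it has an ε-production, or it has a production whose right-hand side consists entirely of nullable non-terminals.

ε-productions: X → ε
So X is immediately nullable.
No further non-terminal can be added: every production for the remaining non-terminals contains a terminal or a non-nullable non-terminal.
Nullable = { 'X' }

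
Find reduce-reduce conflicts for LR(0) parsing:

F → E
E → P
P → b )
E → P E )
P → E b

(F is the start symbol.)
No reduce-reduce conflicts

Augment with F' → F and build the canonical LR(0) collection (I0 = CLOSURE({[F' → . F]}), then GOTO on every symbol after a dot until no new states appear). It has 9 states:
  I0: { [E → . P E )], [E → . P], [F → . E], [F' → . F], [P → . E b], [P → . b )] }  — shift
  I1: { [F → E .], [P → E . b] }  — shift, reduce
  I2: { [F' → F .] }  — accept
  I3: { [E → . P E )], [E → . P], [E → P . E )], [E → P .], [P → . E b], [P → . b )] }  — shift, reduce
  I4: { [P → b . )] }  — shift
  I5: { [P → b ) .] }  — reduce
  I6: { [E → P E . )], [P → E . b] }  — shift
  I7: { [E → P E ) .] }  — reduce
  I8: { [P → E b .] }  — reduce

No state contains more than one complete item.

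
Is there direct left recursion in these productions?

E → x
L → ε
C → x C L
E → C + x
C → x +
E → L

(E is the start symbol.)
No direct left recursion

E → x: starts with x
L → ε: starts with ε
C → x C L: starts with x
E → C + x: starts with C
C → x +: starts with x
E → L: starts with L

No direct left recursion found.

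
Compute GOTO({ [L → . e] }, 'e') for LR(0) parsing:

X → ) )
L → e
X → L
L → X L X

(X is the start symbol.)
{ [L → e .] }

GOTO(I, 'e') = CLOSURE({ [A → αX.β] : [A → α.Xβ] ∈ I, X = 'e' })

Items with dot before 'e', with the dot advanced:
  [L → . e] → [L → e .]
Closure adds nothing (no advanced item has the dot before a non-terminal).

GOTO = { [L → e .] }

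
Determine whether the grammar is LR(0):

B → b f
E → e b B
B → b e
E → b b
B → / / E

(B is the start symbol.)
Yes, the grammar is LR(0)

A grammar is LR(0) if no state in the canonical LR(0) collection has:
  - both a shift item (dot before a terminal) and a complete item (shift-reduce conflict), or
  - two or more complete items (reduce-reduce conflict; the accept item [B' → B .] counts as a complete item here).

Augment with B' → B and build the canonical LR(0) collection (I0 = CLOSURE({[B' → . B]}), then GOTO on every symbol after a dot until no new states appear). It has 13 states:
  I0: { [B → . / / E], [B → . b e], [B → . b f], [B' → . B] }  — shift
  I1: { [B → / . / E] }  — shift
  I2: { [B' → B .] }  — accept
  I3: { [B → b . e], [B → b . f] }  — shift
  I4: { [B → b e .] }  — reduce
  I5: { [B → b f .] }  — reduce
  I6: { [B → / / . E], [E → . b b], [E → . e b B] }  — shift
  I7: { [B → / / E .] }  — reduce
  I8: { [E → b . b] }  — shift
  I9: { [E → e . b B] }  — shift
  I10: { [B → . / / E], [B → . b e], [B → . b f], [E → e b . B] }  — shift
  I11: { [E → e b B .] }  — reduce
  I12: { [E → b b .] }  — reduce

Every state is either a pure shift/goto state or contains exactly one complete item and nothing to shift — no conflicts. The grammar is LR(0).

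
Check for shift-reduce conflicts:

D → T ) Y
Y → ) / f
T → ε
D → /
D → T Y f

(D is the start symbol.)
Yes — I0: [T → .] vs [D → . /]

Augment with D' → D and build the canonical LR(0) collection (I0 = CLOSURE({[D' → . D]}), then GOTO on every symbol after a dot until no new states appear). It has 11 states:
  I0: { [D → . /], [D → . T ) Y], [D → . T Y f], [D' → . D], [T → .] }  — shift, reduce
  I1: { [D → / .] }  — reduce
  I2: { [D' → D .] }  — accept
  I3: { [D → T . ) Y], [D → T . Y f], [Y → . ) / f] }  — shift
  I4: { [D → T ) . Y], [Y → ) . / f], [Y → . ) / f] }  — shift
  I5: { [D → T Y . f] }  — shift
  I6: { [D → T Y f .] }  — reduce
  I7: { [Y → ) . / f] }  — shift
  I8: { [Y → ) / . f] }  — shift
  I9: { [D → T ) Y .] }  — reduce
  I10: { [Y → ) / f .] }  — reduce

I0 contains reduce item [T → .] and shift item [D → . /] — shift-reduce conflict.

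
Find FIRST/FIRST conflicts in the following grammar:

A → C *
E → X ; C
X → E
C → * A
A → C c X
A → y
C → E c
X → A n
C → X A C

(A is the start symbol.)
Yes. A → C '*' / A → C c X on { '*', 'y' }; A → C '*' / A → y on { 'y' }; A → C c X / A → y on { 'y' }; X → E / X → A n on { '*', 'y' }; C → '*' A / C → E c on { '*' }; C → '*' A / C → X A C on { '*' }; C → E c / C → X A C on { '*', 'y' }

A FIRST/FIRST conflict occurs when two productions N → α and N → β for the same non-terminal have FIRST(α) ∩ FIRST(β) ≠ ∅ (with ε ∈ FIRST of a nullable right-hand side, so two nullable alternatives also conflict).

FIRST sets of the non-terminals at (or reachable through a nullable prefix from) the front of some alternative:
  FIRST(C) = { '*', 'y' }
  FIRST(E) = { '*', 'y' }
  FIRST(A) = { '*', 'y' }
  FIRST(X) = { '*', 'y' }

Productions for A:
  A → C *: FIRST = { '*', 'y' }
  A → C c X: FIRST = { '*', 'y' }
  A → y: FIRST = { 'y' }
Productions for X:
  X → E: FIRST = { '*', 'y' }
  X → A n: FIRST = { '*', 'y' }
Productions for C:
  C → * A: FIRST = { '*' }
  C → E c: FIRST = { '*', 'y' }
  C → X A C: FIRST = { '*', 'y' }
E has only one production, so no FIRST/FIRST conflict is possible there.

Conflict for A: A → C * and A → C c X
  Overlap: { '*', 'y' }
Conflict for A: A → C * and A → y
  Overlap: { 'y' }
Conflict for A: A → C c X and A → y
  Overlap: { 'y' }
Conflict for X: X → E and X → A n
  Overlap: { '*', 'y' }
Conflict for C: C → * A and C → E c
  Overlap: { '*' }
Conflict for C: C → * A and C → X A C
  Overlap: { '*' }
Conflict for C: C → E c and C → X A C
  Overlap: { '*', 'y' }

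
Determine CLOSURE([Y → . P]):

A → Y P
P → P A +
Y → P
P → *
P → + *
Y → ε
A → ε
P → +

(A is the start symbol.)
To compute CLOSURE, for each item [A → α.Bβ] where B is a non-terminal, add [B → .γ] for all productions B → γ; repeat for the newly added items until nothing changes.

Start with: [Y → . P]
  [Y → . P] has the dot before P: add [P → . P A +], [P → . *], [P → . + *], [P → . +]
No further items can be added.

CLOSURE = { [P → . *], [P → . + *], [P → . +], [P → . P A +], [Y → . P] }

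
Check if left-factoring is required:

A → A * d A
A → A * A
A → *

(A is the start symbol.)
Yes, A has productions with common prefix 'A *'

Left-factoring is needed when two productions for the same non-terminal
share a common prefix on the right-hand side.

Productions for A:
  A → A * d A
  A → A * A
  A → *

Found common prefix 'A *' in productions for A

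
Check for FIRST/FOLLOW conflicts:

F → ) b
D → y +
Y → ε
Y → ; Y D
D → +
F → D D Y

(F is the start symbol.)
A FIRST/FOLLOW conflict occurs when a non-terminal N has a nullable alternative N → β (β ⇒* ε) and another alternative N → α with FIRST(α) ∩ FOLLOW(N) ≠ ∅: on such a lookahead the parser cannot decide between expanding α and letting N vanish via β.

Nullable non-terminals: Y.

Y: nullable alternative(s) Y → ε; FOLLOW(Y) = { $, '+', 'y' }
  Y → ε: FIRST \ {ε} = { } — this is the only nullable alternative, skip
  Y → ; Y D: FIRST \ {ε} = { ';' } — disjoint from FOLLOW(Y)

D, F have no nullable alternative, so no FIRST/FOLLOW check is needed there.

No FIRST/FOLLOW conflicts found.

Answer: No FIRST/FOLLOW conflicts.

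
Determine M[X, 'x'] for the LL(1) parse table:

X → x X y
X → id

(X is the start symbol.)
To find M[X, 'x'], we find productions for X where 'x' is in the predict set (PREDICT(N → α) = (FIRST(α) \ {ε}) ∪ (FOLLOW(N) if α ⇒* ε)).

X → x X y: PREDICT = { 'x' }
  'x' is in predict set, so this production goes in M[X, 'x']
X → id: PREDICT = { 'id' }

M[X, 'x'] = X → x X y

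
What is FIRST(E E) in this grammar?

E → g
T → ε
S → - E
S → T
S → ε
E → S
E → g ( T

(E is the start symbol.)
{ '-', 'g', ε }

FIRST sets of the non-terminals involved (from the grammar, by fixed-point iteration):
  FIRST(E) = { '-', 'g', ε }

To compute FIRST(E E), process the symbols left to right:
Symbol E is a non-terminal. Add FIRST(E) \ {ε} = { '-', 'g' }
E is nullable (ε ∈ FIRST(E)), continue to the next symbol.
Symbol E is a non-terminal. Add FIRST(E) \ {ε} = { '-', 'g' }
E is nullable (ε ∈ FIRST(E)), continue to the next symbol.
All symbols are nullable, so ε is in the result.
FIRST(E E) = { '-', 'g', ε }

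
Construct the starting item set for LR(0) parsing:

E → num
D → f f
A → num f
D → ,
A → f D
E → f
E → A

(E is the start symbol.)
{ [A → . f D], [A → . num f], [E → . A], [E → . f], [E → . num], [E' → . E] }

First, augment the grammar with E' → E
I₀ = CLOSURE({ [E' → . E] }):
  [E' → . E] has the dot before E: add [E → . num], [E → . f], [E → . A]
  [E → . A] has the dot before A: add [A → . num f], [A → . f D]
No further items can be added.

I₀ = { [A → . f D], [A → . num f], [E → . A], [E → . f], [E → . num], [E' → . E] }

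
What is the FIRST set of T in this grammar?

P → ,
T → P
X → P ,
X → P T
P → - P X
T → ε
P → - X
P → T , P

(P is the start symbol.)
To compute FIRST(T), examine every production with T on the left-hand side, reading each right-hand side left to right until a non-nullable symbol is reached.

FIRST sets of the other non-terminals involved (by the same procedure, iterated to a fixed point):
  FIRST(P) = { ',', '-' }

From T → P:
  - P is a non-terminal: add FIRST(P) \ {ε} = { ',', '-' }
    P is not nullable, so stop
From T → ε:
  - ε-production, so ε ∈ FIRST(T)

Collecting: FIRST(T) = { ',', '-', ε }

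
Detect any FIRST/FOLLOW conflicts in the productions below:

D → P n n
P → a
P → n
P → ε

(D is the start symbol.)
Yes. P → n with FOLLOW(P) on { 'n' }

A FIRST/FOLLOW conflict occurs when a non-terminal N has a nullable alternative N → β (β ⇒* ε) and another alternative N → α with FIRST(α) ∩ FOLLOW(N) ≠ ∅: on such a lookahead the parser cannot decide between expanding α and letting N vanish via β.

Nullable non-terminals: P.

P: nullable alternative(s) P → ε; FOLLOW(P) = { 'n' }
  P → a: FIRST \ {ε} = { 'a' } — disjoint from FOLLOW(P)
  P → n: FIRST \ {ε} = { 'n' } — overlaps FOLLOW(P) on { 'n' }: CONFLICT
  P → ε: FIRST \ {ε} = { } — this is the only nullable alternative, skip

D has no nullable alternative, so no FIRST/FOLLOW check is needed there.

So the grammar has 1 FIRST/FOLLOW conflict (marked CONFLICT above).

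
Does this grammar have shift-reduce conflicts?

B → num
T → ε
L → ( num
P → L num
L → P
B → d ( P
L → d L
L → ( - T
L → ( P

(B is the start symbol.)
Yes — I9: [L → d L .] vs [P → L . num]

Augment with B' → B and build the canonical LR(0) collection (I0 = CLOSURE({[B' → . B]}), then GOTO on every symbol after a dot until no new states appear). It has 16 states:
  I0: { [B → . d ( P], [B → . num], [B' → . B] }  — shift
  I1: { [B' → B .] }  — accept
  I2: { [B → d . ( P] }  — shift
  I3: { [B → num .] }  — reduce
  I4: { [B → d ( . P], [L → . ( - T], [L → . ( P], [L → . ( num], [L → . P], [L → . d L], [P → . L num] }  — shift
  I5: { [L → ( . - T], [L → ( . P], [L → ( . num], [L → . ( - T], [L → . ( P], [L → . ( num], [L → . P], [L → . d L], [P → . L num] }  — shift
  I6: { [P → L . num] }  — shift
  I7: { [B → d ( P .], [L → P .] }  — 2 reduces
  I8: { [L → . ( - T], [L → . ( P], [L → . ( num], [L → . P], [L → . d L], [L → d . L], [P → . L num] }  — shift
  I9: { [L → d L .], [P → L . num] }  — shift, reduce
  I10: { [L → P .] }  — reduce
  I11: { [P → L num .] }  — reduce
  I12: { [L → ( - . T], [T → .] }  — reduce
  I13: { [L → ( P .], [L → P .] }  — 2 reduces
  I14: { [L → ( num .] }  — reduce
  I15: { [L → ( - T .] }  — reduce

I9 contains reduce item [L → d L .] and shift item [P → L . num] — shift-reduce conflict.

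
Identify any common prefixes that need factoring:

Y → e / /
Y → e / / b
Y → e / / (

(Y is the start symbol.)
Left-factoring is needed when two productions for the same non-terminal
share a common prefix on the right-hand side.

Productions for Y:
  Y → e / /
  Y → e / / b
  Y → e / / (

Found common prefix 'e / /' in productions for Y

Answer: Yes, Y has productions with common prefix 'e / /'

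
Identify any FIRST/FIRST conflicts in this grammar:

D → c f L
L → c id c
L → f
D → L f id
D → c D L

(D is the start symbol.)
Yes. D → c f L / D → L f id on { 'c' }; D → c f L / D → c D L on { 'c' }; D → L f id / D → c D L on { 'c' }

FIRST sets of the non-terminals at (or reachable through a nullable prefix from) the front of some alternative:
  FIRST(L) = { 'c', 'f' }

Productions for D:
  D → c f L: FIRST = { 'c' }
  D → L f id: FIRST = { 'c', 'f' }
  D → c D L: FIRST = { 'c' }
Productions for L:
  L → c id c: FIRST = { 'c' }
  L → f: FIRST = { 'f' }

Conflict for D: D → c f L and D → L f id
  Overlap: { 'c' }
Conflict for D: D → c f L and D → c D L
  Overlap: { 'c' }
Conflict for D: D → L f id and D → c D L
  Overlap: { 'c' }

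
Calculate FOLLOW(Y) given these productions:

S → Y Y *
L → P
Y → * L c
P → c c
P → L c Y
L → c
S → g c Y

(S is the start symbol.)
To compute FOLLOW(Y), find every occurrence of Y on a right-hand side N → α Y β: add FIRST(β) \ {ε}, and if β is empty or nullable also add FOLLOW(N). Iterate to a fixed point.

In S → Y Y *: Y is followed by Y '*', add FIRST(Y '*') \ {ε} = { '*' }
In S → Y Y *: Y is followed by '*', add FIRST('*') \ {ε} = { '*' }
In P → L c Y: Y is at the end, add FOLLOW(P)
In S → g c Y: Y is at the end, add FOLLOW(S)

The FOLLOW sets referred to above (computed the same way, to a fixed point):
  FOLLOW(P) = { 'c' }
  FOLLOW(S) = { $ }

Taking the union: FOLLOW(Y) = { $, '*', 'c' }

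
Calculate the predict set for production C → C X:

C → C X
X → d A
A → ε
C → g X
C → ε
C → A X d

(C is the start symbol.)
{ 'd', 'g' }

PREDICT(C → C X) = (FIRST(RHS) \ {ε}) ∪ (FOLLOW(C) if ε ∈ FIRST(RHS), i.e. RHS ⇒* ε)
FIRST(C) = { 'd', 'g', ε }
FIRST(X) = { 'd' }
FIRST(C X) = { 'd', 'g' }
ε ∉ FIRST(C X), so FOLLOW(C) is not added.
PREDICT(C → C X) = { 'd', 'g' }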